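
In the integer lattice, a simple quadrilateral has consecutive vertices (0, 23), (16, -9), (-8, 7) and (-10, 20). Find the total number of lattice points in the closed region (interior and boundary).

338

The shoelace formula gives twice the area as |[0·(-9) − 16·23] + [16·7 − (-8)·(-9)] + [(-8)·20 − (-10)·7] + [(-10)·23 − 0·20]| = 648, so the area is 324.
Summing gcd(|Δx|,|Δy|) over the edges gives the boundary count: gcd(16,32) + gcd(24,16) + gcd(2,13) + gcd(10,3) = 16+8+1+1 = 26.
Pick's theorem gives I = A − B/2 + 1 = 324 − 26/2 + 1 = 312, so the closed region contains I + B = 312 + 26 = 338 lattice points.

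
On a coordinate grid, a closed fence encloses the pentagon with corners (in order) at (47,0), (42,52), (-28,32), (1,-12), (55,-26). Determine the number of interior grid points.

The shoelace formula gives twice the area as |(47·52 − 42·0) + (42·32 − (-28)·52) + ((-28)·(-12) − 1·32) + (1·(-26) − 55·(-12)) + (55·0 − 47·(-26))| = 7404, so the area is 3702.
Along each edge there are gcd(|Δx|,|Δy|)+1 lattice points, so counting each shared vertex once the boundary has gcd(5,52) + gcd(70,20) + gcd(29,44) + gcd(54,14) + gcd(8,26) = 1+10+1+2+2 = 16.
Pick's theorem gives I = A − B/2 + 1 = 3702 − 16/2 + 1 = 3695.

3695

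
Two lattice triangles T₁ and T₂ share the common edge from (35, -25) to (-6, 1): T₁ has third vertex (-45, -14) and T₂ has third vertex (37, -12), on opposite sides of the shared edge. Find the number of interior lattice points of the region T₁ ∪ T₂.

The union is the simple quadrilateral with vertices (35, -25), (-45, -14), (-6, 1), (37, -12) in order.
Using the shoelace formula, 2A = |[35·(-14) − (-45)·(-25)] + [(-45)·1 − (-6)·(-14)] + [(-6)·(-12) − 37·1] + [37·(-25) − 35·(-12)]| = 2214, so the area is 1107.
Along each edge there are gcd(|Δx|,|Δy|)+1 lattice points, so counting each shared vertex once the boundary has gcd(80,11) + gcd(39,15) + gcd(43,13) + gcd(2,13) = 1+3+1+1 = 6.
By Pick's theorem I = A − B/2 + 1 = 1107 − 6/2 + 1 = 1105.

1105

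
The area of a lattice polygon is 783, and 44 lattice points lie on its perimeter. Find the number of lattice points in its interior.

From Pick's theorem, I = A − B/2 + 1 = 783 − 44/2 + 1 = 762.

762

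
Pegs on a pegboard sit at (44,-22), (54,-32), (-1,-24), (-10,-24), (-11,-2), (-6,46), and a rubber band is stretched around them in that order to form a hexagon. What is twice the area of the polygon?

By the shoelace formula, twice the signed area is |(44·(-32) − 54·(-22)) + (54·(-24) − (-1)·(-32)) + ((-1)·(-24) − (-10)·(-24)) + ((-10)·(-2) − (-11)·(-24)) + ((-11)·46 − (-6)·(-2)) + ((-6)·(-22) − 44·46)| = 4418, so the area is 2209.

4418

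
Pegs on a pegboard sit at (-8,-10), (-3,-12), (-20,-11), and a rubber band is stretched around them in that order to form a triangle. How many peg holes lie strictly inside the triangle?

Using the shoelace formula, 2A = |((-8)·(-12) − (-3)·(-10)) + ((-3)·(-11) − (-20)·(-12)) + ((-20)·(-10) − (-8)·(-11))| = 29, so the area is 29/2.
The number of boundary lattice points is Σ gcd(|Δx|,|Δy|) = gcd(5,2) + gcd(17,1) + gcd(12,1) = 1+1+1 = 3.
Pick's theorem gives I = A − B/2 + 1 = 29/2 − 3/2 + 1 = 14.

14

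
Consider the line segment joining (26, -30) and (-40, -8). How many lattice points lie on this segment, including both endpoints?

The number of lattice points on a segment between lattice points is gcd(|Δx|,|Δy|) + 1 = gcd(66,22) + 1 = 22 + 1 = 23.

23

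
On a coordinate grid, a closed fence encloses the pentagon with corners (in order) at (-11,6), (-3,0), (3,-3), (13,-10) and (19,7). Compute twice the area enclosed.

The shoelace formula gives twice the area as |((-11)·0 − (-3)·6) + ((-3)·(-3) − 3·0) + (3·(-10) − 13·(-3)) + (13·7 − 19·(-10)) + (19·6 − (-11)·7)| = 508, so the area is 254.

508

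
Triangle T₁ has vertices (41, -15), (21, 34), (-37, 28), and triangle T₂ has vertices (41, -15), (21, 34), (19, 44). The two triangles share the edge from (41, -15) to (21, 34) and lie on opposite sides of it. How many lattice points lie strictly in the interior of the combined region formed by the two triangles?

1530

The union is the simple quadrilateral with vertices (41, -15), (-37, 28), (21, 34), (19, 44) in order.
By the shoelace formula, twice the signed area is |[41·28 − (-37)·(-15)] + [(-37)·34 − 21·28] + [21·44 − 19·34] + [19·(-15) − 41·44]| = 3064, so the area is 1532.
The number of boundary lattice points is Σ gcd(|Δx|,|Δy|) = gcd(78,43) + gcd(58,6) + gcd(2,10) + gcd(22,59) = 1+2+2+1 = 6.
By Pick's theorem I = A − B/2 + 1 = 1532 − 6/2 + 1 = 1530.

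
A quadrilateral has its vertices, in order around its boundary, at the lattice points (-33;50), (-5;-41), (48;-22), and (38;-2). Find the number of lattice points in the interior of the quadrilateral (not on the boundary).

3119

The shoelace formula gives twice the area as |((-33)·(-41) − (-5)·50) + ((-5)·(-22) − 48·(-41)) + (48·(-2) − 38·(-22)) + (38·50 − (-33)·(-2))| = 6255, so the area is 3127.5.
Along each edge there are gcd(|Δx|,|Δy|)+1 lattice points, so counting each shared vertex once the boundary has gcd(28,91) + gcd(53,19) + gcd(10,20) + gcd(71,52) = 7+1+10+1 = 19.
Pick's theorem gives I = A − B/2 + 1 = 3127.5 − 19/2 + 1 = 3119.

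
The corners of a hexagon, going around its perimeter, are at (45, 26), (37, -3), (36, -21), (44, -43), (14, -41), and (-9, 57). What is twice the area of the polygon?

The shoelace formula gives twice the area as |[45·(-3) − 37·26] + [37·(-21) − 36·(-3)] + [36·(-43) − 44·(-21)] + [44·(-41) − 14·(-43)] + [14·57 − (-9)·(-41)] + [(-9)·26 − 45·57]| = 5962, so the area is 2981.

5962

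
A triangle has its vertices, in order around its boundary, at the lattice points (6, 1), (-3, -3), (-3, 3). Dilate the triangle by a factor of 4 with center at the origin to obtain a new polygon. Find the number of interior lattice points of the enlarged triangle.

417

By the shoelace formula, twice the signed area is |[6·(-3) − (-3)·1] + [(-3)·3 − (-3)·(-3)] + [(-3)·1 − 6·3]| = 54, so the area is 27.
The number of boundary lattice points is Σ gcd(|Δx|,|Δy|) = gcd(9,4) + gcd(0,6) + gcd(9,2) = 1+6+1 = 8.
Scaling by 4 multiplies the area by 4² = 16 (so the new area is 432) and multiplies the boundary lattice-point count by 4, giving 32.
By Pick's theorem, the interior count of the dilated polygon is 432 − 32/2 + 1 = 417.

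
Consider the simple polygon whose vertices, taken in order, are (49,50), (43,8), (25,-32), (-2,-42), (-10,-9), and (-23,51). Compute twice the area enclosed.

By the shoelace formula, twice the signed area is |(49·8 − 43·50) + (43·(-32) − 25·8) + (25·(-42) − (-2)·(-32)) + ((-2)·(-9) − (-10)·(-42)) + ((-10)·51 − (-23)·(-9)) + ((-23)·50 − 49·51)| = 9216, so the area is 4608.

9216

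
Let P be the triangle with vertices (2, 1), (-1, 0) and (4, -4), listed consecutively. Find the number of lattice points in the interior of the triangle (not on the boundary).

Using the shoelace formula, 2A = |[2·0 − (-1)·1] + [(-1)·(-4) − 4·0] + [4·1 − 2·(-4)]| = 17, so the area is 17/2.
The number of boundary lattice points is Σ gcd(|Δx|,|Δy|) = gcd(3,1) + gcd(5,4) + gcd(2,5) = 1+1+1 = 3.
By Pick's theorem A = I + B/2 − 1, so I = 17/2 − 3/2 + 1 = 8.

8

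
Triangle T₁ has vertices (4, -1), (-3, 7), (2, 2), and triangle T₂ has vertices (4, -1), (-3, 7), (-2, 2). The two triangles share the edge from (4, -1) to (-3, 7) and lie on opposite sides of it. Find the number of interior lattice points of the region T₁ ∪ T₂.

12

The union is the simple quadrilateral with vertices (4, -1), (2, 2), (-3, 7), (-2, 2) in order.
Using the shoelace formula, 2A = |[4·2 − 2·(-1)] + [2·7 − (-3)·2] + [(-3)·2 − (-2)·7] + [(-2)·(-1) − 4·2]| = 32, so the area is 16.
Summing gcd(|Δx|,|Δy|) over the edges gives the boundary count: gcd(2,3) + gcd(5,5) + gcd(1,5) + gcd(6,3) = 1+5+1+3 = 10.
By Pick's theorem I = A − B/2 + 1 = 16 − 10/2 + 1 = 12.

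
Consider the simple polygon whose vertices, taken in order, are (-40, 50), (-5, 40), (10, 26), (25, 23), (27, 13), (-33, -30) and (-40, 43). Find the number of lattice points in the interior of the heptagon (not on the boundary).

2929

Using the shoelace formula, 2A = |[(-40)·40 − (-5)·50] + [(-5)·26 − 10·40] + [10·23 − 25·26] + [25·13 − 27·23] + [27·(-30) − (-33)·13] + [(-33)·43 − (-40)·(-30)] + [(-40)·50 − (-40)·43]| = 5876, so the area is 2938.
The number of boundary lattice points is Σ gcd(|Δx|,|Δy|) = gcd(35,10) + gcd(15,14) + gcd(15,3) + gcd(2,10) + gcd(60,43) + gcd(7,73) + gcd(0,7) = 5+1+3+2+1+1+7 = 20.
Pick's theorem gives I = A − B/2 + 1 = 2938 − 20/2 + 1 = 2929.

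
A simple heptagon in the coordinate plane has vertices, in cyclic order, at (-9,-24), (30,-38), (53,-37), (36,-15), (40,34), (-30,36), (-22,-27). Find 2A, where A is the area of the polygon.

The shoelace formula gives twice the area as |((-9)·(-38) − 30·(-24)) + (30·(-37) − 53·(-38)) + (53·(-15) − 36·(-37)) + (36·34 − 40·(-15)) + (40·36 − (-30)·34) + ((-30)·(-27) − (-22)·36) + ((-22)·(-24) − (-9)·(-27))| = 8674, so the area is 4337.

8674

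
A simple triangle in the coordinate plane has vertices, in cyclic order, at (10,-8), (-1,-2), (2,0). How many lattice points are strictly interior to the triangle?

16

Using the shoelace formula, 2A = |[10·(-2) − (-1)·(-8)] + [(-1)·0 − 2·(-2)] + [2·(-8) − 10·0]| = 40, so the area is 20.
The number of boundary lattice points is Σ gcd(|Δx|,|Δy|) = gcd(11,6) + gcd(3,2) + gcd(8,8) = 1+1+8 = 10.
By Pick's theorem A = I + B/2 − 1, so I = 20 − 10/2 + 1 = 16.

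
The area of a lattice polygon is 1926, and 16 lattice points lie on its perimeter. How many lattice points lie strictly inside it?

1919

Pick's theorem A = I + B/2 − 1 rearranges to I = A − B/2 + 1 = 1926 − 16/2 + 1 = 1919.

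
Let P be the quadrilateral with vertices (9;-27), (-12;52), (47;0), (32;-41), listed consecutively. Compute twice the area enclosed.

4722

The shoelace formula gives twice the area as |(9·52 − (-12)·(-27)) + ((-12)·0 − 47·52) + (47·(-41) − 32·0) + (32·(-27) − 9·(-41))| = 4722, so the area is 2361.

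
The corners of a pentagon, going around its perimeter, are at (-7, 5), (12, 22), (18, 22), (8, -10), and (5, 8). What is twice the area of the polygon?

507

By the shoelace formula, twice the signed area is |[(-7)·22 − 12·5] + [12·22 − 18·22] + [18·(-10) − 8·22] + [8·8 − 5·(-10)] + [5·5 − (-7)·8]| = 507, so the area is 507/2.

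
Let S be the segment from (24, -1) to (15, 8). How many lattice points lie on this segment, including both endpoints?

The number of lattice points on a segment between lattice points is gcd(|Δx|,|Δy|) + 1 = gcd(9,9) + 1 = 9 + 1 = 10.

10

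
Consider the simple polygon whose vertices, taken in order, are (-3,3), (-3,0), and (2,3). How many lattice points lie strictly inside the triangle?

4

By the shoelace formula, twice the signed area is |((-3)·0 − (-3)·3) + ((-3)·3 − 2·0) + (2·3 − (-3)·3)| = 15, so the area is 15/2.
Along each edge there are gcd(|Δx|,|Δy|)+1 lattice points, so counting each shared vertex once the boundary has gcd(0,3) + gcd(5,3) + gcd(5,0) = 3+1+5 = 9.
Pick's theorem gives I = A − B/2 + 1 = 15/2 − 9/2 + 1 = 4.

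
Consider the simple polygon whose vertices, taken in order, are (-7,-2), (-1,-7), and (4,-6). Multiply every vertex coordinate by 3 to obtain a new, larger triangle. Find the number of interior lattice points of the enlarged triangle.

Using the shoelace formula, 2A = |[(-7)·(-7) − (-1)·(-2)] + [(-1)·(-6) − 4·(-7)] + [4·(-2) − (-7)·(-6)]| = 31, so the area is 31/2.
Summing gcd(|Δx|,|Δy|) over the edges gives the boundary count: gcd(6,5) + gcd(5,1) + gcd(11,4) = 1+1+1 = 3.
Scaling by 3 multiplies the area by 3² = 9 (so the new area is 279/2) and multiplies the boundary lattice-point count by 3, giving 9.
By Pick's theorem, the interior count of the dilated polygon is 279/2 − 9/2 + 1 = 136.

136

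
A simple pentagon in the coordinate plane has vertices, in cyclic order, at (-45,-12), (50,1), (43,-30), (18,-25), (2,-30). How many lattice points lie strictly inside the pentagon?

1690

Using the shoelace formula, 2A = |((-45)·1 − 50·(-12)) + (50·(-30) − 43·1) + (43·(-25) − 18·(-30)) + (18·(-30) − 2·(-25)) + (2·(-12) − (-45)·(-30))| = 3387, so the area is 3387/2.
Along each edge there are gcd(|Δx|,|Δy|)+1 lattice points, so counting each shared vertex once the boundary has gcd(95,13) + gcd(7,31) + gcd(25,5) + gcd(16,5) + gcd(47,18) = 1+1+5+1+1 = 9.
Pick's theorem gives I = A − B/2 + 1 = 3387/2 − 9/2 + 1 = 1690.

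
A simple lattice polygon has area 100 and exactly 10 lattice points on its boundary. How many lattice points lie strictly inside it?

Pick's theorem A = I + B/2 − 1 rearranges to I = A − B/2 + 1 = 100 − 10/2 + 1 = 96.

96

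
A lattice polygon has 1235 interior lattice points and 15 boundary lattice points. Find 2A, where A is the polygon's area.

2483

By Pick's theorem, A = I + B/2 − 1 = 1235 + 15/2 − 1 = 2483/2.
Hence 2A = 2483.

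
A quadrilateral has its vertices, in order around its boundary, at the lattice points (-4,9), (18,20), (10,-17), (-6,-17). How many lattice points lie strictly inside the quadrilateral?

Using the shoelace formula, 2A = |[(-4)·20 − 18·9] + [18·(-17) − 10·20] + [10·(-17) − (-6)·(-17)] + [(-6)·9 − (-4)·(-17)]| = 1142, so the area is 571.
Along each edge there are gcd(|Δx|,|Δy|)+1 lattice points, so counting each shared vertex once the boundary has gcd(22,11) + gcd(8,37) + gcd(16,0) + gcd(2,26) = 11+1+16+2 = 30.
By Pick's theorem A = I + B/2 − 1, so I = 571 − 30/2 + 1 = 557.

557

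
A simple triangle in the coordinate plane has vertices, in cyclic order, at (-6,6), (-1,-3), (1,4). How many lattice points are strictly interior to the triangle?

The shoelace formula gives twice the area as |((-6)·(-3) − (-1)·6) + ((-1)·4 − 1·(-3)) + (1·6 − (-6)·4)| = 53, so the area is 53/2.
Summing gcd(|Δx|,|Δy|) over the edges gives the boundary count: gcd(5,9) + gcd(2,7) + gcd(7,2) = 1+1+1 = 3.
By Pick's theorem A = I + B/2 − 1, so I = 53/2 − 3/2 + 1 = 26.

26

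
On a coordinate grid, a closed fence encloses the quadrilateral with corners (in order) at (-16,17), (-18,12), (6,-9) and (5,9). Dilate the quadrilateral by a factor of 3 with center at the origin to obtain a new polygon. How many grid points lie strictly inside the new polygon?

2386

The shoelace formula gives twice the area as |[(-16)·12 − (-18)·17] + [(-18)·(-9) − 6·12] + [6·9 − 5·(-9)] + [5·17 − (-16)·9]| = 532, so the area is 266.
Summing gcd(|Δx|,|Δy|) over the edges gives the boundary count: gcd(2,5) + gcd(24,21) + gcd(1,18) + gcd(21,8) = 1+3+1+1 = 6.
Scaling by 3 multiplies the area by 3² = 9 (so the new area is 2394) and multiplies the boundary lattice-point count by 3, giving 18.
By Pick's theorem, the interior count of the dilated polygon is 2394 − 18/2 + 1 = 2386.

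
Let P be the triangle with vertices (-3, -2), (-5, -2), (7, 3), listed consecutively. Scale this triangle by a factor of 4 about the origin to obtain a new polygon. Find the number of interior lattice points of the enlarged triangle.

The shoelace formula gives twice the area as |((-3)·(-2) − (-5)·(-2)) + ((-5)·3 − 7·(-2)) + (7·(-2) − (-3)·3)| = 10, so the area is 5.
The number of boundary lattice points is Σ gcd(|Δx|,|Δy|) = gcd(2,0) + gcd(12,5) + gcd(10,5) = 2+1+5 = 8.
Scaling by 4 multiplies the area by 4² = 16 (so the new area is 80) and multiplies the boundary lattice-point count by 4, giving 32.
By Pick's theorem, the interior count of the dilated polygon is 80 − 32/2 + 1 = 65.

65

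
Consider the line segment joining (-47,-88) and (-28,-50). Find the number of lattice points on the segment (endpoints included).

20

The number of lattice points on a segment between lattice points is gcd(|Δx|,|Δy|) + 1 = gcd(19,38) + 1 = 19 + 1 = 20.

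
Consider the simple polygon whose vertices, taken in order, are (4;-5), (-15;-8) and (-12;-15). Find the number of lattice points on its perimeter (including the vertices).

4

Along each edge there are gcd(|Δx|,|Δy|)+1 lattice points, so counting each shared vertex once the boundary has gcd(19,3) + gcd(3,7) + gcd(16,10) = 1+1+2 = 4.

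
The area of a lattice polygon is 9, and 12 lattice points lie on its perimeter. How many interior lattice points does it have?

Pick's theorem A = I + B/2 − 1 rearranges to I = A − B/2 + 1 = 9 − 12/2 + 1 = 4.

4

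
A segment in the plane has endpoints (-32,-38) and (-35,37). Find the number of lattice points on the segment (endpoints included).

4

The number of lattice points on a segment between lattice points is gcd(|Δx|,|Δy|) + 1 = gcd(3,75) + 1 = 3 + 1 = 4.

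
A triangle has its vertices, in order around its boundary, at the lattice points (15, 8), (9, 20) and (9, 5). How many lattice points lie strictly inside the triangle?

34

By the shoelace formula, twice the signed area is |[15·20 − 9·8] + [9·5 − 9·20] + [9·8 − 15·5]| = 90, so the area is 45.
Along each edge there are gcd(|Δx|,|Δy|)+1 lattice points, so counting each shared vertex once the boundary has gcd(6,12) + gcd(0,15) + gcd(6,3) = 6+15+3 = 24.
By Pick's theorem A = I + B/2 − 1, so I = 45 − 24/2 + 1 = 34.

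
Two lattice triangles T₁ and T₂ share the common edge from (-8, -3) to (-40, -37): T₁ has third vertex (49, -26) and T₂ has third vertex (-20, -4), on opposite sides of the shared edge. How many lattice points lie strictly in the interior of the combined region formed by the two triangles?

1524

The union is the simple quadrilateral with vertices (-8, -3), (49, -26), (-40, -37), (-20, -4) in order.
Using the shoelace formula, 2A = |[(-8)·(-26) − 49·(-3)] + [49·(-37) − (-40)·(-26)] + [(-40)·(-4) − (-20)·(-37)] + [(-20)·(-3) − (-8)·(-4)]| = 3050, so the area is 1525.
Along each edge there are gcd(|Δx|,|Δy|)+1 lattice points, so counting each shared vertex once the boundary has gcd(57,23) + gcd(89,11) + gcd(20,33) + gcd(12,1) = 1+1+1+1 = 4.
By Pick's theorem I = A − B/2 + 1 = 1525 − 4/2 + 1 = 1524.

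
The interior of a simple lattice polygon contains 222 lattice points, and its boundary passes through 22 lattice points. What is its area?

Pick's theorem states A = I + B/2 − 1, so A = 222 + 22/2 − 1 = 232.

232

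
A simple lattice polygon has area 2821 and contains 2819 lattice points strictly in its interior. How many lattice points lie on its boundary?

Pick's theorem gives A = I + B/2 − 1, so B = 2(A − I + 1) = 2(2821 − 2819 + 1) = 6.

6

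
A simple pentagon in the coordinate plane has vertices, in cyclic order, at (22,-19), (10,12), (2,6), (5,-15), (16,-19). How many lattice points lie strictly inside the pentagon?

By the shoelace formula, twice the signed area is |[22·12 − 10·(-19)] + [10·6 − 2·12] + [2·(-15) − 5·6] + [5·(-19) − 16·(-15)] + [16·(-19) − 22·(-19)]| = 689, so the area is 689/2.
Along each edge there are gcd(|Δx|,|Δy|)+1 lattice points, so counting each shared vertex once the boundary has gcd(12,31) + gcd(8,6) + gcd(3,21) + gcd(11,4) + gcd(6,0) = 1+2+3+1+6 = 13.
By Pick's theorem A = I + B/2 − 1, so I = 689/2 − 13/2 + 1 = 339.

339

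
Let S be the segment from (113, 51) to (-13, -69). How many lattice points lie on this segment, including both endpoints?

7

The number of lattice points on a segment between lattice points is gcd(|Δx|,|Δy|) + 1 = gcd(126,120) + 1 = 6 + 1 = 7.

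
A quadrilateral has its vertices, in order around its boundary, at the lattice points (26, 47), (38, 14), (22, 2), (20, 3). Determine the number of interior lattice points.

The shoelace formula gives twice the area as |[26·14 − 38·47] + [38·2 − 22·14] + [22·3 − 20·2] + [20·47 − 26·3]| = 766, so the area is 383.
The number of boundary lattice points is Σ gcd(|Δx|,|Δy|) = gcd(12,33) + gcd(16,12) + gcd(2,1) + gcd(6,44) = 3+4+1+2 = 10.
By Pick's theorem A = I + B/2 − 1, so I = 383 − 10/2 + 1 = 379.

379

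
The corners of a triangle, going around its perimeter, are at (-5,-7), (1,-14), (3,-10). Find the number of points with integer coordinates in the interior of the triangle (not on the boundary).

By the shoelace formula, twice the signed area is |((-5)·(-14) − 1·(-7)) + (1·(-10) − 3·(-14)) + (3·(-7) − (-5)·(-10))| = 38, so the area is 19.
Along each edge there are gcd(|Δx|,|Δy|)+1 lattice points, so counting each shared vertex once the boundary has gcd(6,7) + gcd(2,4) + gcd(8,3) = 1+2+1 = 4.
Pick's theorem gives I = A − B/2 + 1 = 19 − 4/2 + 1 = 18.

18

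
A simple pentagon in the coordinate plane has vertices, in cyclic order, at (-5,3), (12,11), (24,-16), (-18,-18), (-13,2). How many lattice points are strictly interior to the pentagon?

778

By the shoelace formula, twice the signed area is |[(-5)·11 − 12·3] + [12·(-16) − 24·11] + [24·(-18) − (-18)·(-16)] + [(-18)·2 − (-13)·(-18)] + [(-13)·3 − (-5)·2]| = 1566, so the area is 783.
The number of boundary lattice points is Σ gcd(|Δx|,|Δy|) = gcd(17,8) + gcd(12,27) + gcd(42,2) + gcd(5,20) + gcd(8,1) = 1+3+2+5+1 = 12.
Pick's theorem gives I = A − B/2 + 1 = 783 − 12/2 + 1 = 778.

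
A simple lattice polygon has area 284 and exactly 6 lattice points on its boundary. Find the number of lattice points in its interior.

282

Pick's theorem A = I + B/2 − 1 rearranges to I = A − B/2 + 1 = 284 − 6/2 + 1 = 282.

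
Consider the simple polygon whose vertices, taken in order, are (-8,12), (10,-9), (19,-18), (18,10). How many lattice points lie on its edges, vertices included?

Summing gcd(|Δx|,|Δy|) over the edges gives the boundary count: gcd(18,21) + gcd(9,9) + gcd(1,28) + gcd(26,2) = 3+9+1+2 = 15.

15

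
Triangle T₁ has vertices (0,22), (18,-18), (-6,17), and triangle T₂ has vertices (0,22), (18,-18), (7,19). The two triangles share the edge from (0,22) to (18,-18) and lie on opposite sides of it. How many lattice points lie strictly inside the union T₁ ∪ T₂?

277

The union is the simple quadrilateral with vertices (0,22), (-6,17), (18,-18), (7,19) in order.
The shoelace formula gives twice the area as |(0·17 − (-6)·22) + ((-6)·(-18) − 18·17) + (18·19 − 7·(-18)) + (7·22 − 0·19)| = 556, so the area is 278.
The number of boundary lattice points is Σ gcd(|Δx|,|Δy|) = gcd(6,5) + gcd(24,35) + gcd(11,37) + gcd(7,3) = 1+1+1+1 = 4.
By Pick's theorem I = A − B/2 + 1 = 278 − 4/2 + 1 = 277.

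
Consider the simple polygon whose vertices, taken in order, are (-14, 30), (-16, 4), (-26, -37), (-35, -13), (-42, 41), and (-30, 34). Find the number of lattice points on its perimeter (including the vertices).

The number of boundary lattice points is Σ gcd(|Δx|,|Δy|) = gcd(2,26) + gcd(10,41) + gcd(9,24) + gcd(7,54) + gcd(12,7) + gcd(16,4) = 2+1+3+1+1+4 = 12.

12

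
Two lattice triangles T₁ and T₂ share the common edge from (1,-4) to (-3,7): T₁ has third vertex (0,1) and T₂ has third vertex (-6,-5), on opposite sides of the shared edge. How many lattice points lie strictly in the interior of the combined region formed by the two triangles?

The union is the simple quadrilateral with vertices (1,-4), (0,1), (-3,7), (-6,-5) in order.
The shoelace formula gives twice the area as |(1·1 − 0·(-4)) + (0·7 − (-3)·1) + ((-3)·(-5) − (-6)·7) + ((-6)·(-4) − 1·(-5))| = 90, so the area is 45.
The number of boundary lattice points is Σ gcd(|Δx|,|Δy|) = gcd(1,5) + gcd(3,6) + gcd(3,12) + gcd(7,1) = 1+3+3+1 = 8.
By Pick's theorem I = A − B/2 + 1 = 45 − 8/2 + 1 = 42.

42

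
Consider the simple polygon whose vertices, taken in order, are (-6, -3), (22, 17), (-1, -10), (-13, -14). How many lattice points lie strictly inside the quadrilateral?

196

Using the shoelace formula, 2A = |((-6)·17 − 22·(-3)) + (22·(-10) − (-1)·17) + ((-1)·(-14) − (-13)·(-10)) + ((-13)·(-3) − (-6)·(-14))| = 400, so the area is 200.
Along each edge there are gcd(|Δx|,|Δy|)+1 lattice points, so counting each shared vertex once the boundary has gcd(28,20) + gcd(23,27) + gcd(12,4) + gcd(7,11) = 4+1+4+1 = 10.
By Pick's theorem A = I + B/2 − 1, so I = 200 − 10/2 + 1 = 196.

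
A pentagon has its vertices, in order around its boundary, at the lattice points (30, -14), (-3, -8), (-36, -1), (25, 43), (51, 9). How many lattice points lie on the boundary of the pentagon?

Summing gcd(|Δx|,|Δy|) over the edges gives the boundary count: gcd(33,6) + gcd(33,7) + gcd(61,44) + gcd(26,34) + gcd(21,23) = 3+1+1+2+1 = 8.

8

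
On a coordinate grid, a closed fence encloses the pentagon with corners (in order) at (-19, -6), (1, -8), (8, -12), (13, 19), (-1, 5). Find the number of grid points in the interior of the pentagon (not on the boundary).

By the shoelace formula, twice the signed area is |((-19)·(-8) − 1·(-6)) + (1·(-12) − 8·(-8)) + (8·19 − 13·(-12)) + (13·5 − (-1)·19) + ((-1)·(-6) − (-19)·5)| = 703, so the area is 703/2.
Summing gcd(|Δx|,|Δy|) over the edges gives the boundary count: gcd(20,2) + gcd(7,4) + gcd(5,31) + gcd(14,14) + gcd(18,11) = 2+1+1+14+1 = 19.
By Pick's theorem A = I + B/2 − 1, so I = 703/2 − 19/2 + 1 = 343.

343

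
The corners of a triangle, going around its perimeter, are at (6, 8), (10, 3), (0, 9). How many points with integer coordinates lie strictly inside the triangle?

By the shoelace formula, twice the signed area is |[6·3 − 10·8] + [10·9 − 0·3] + [0·8 − 6·9]| = 26, so the area is 13.
Along each edge there are gcd(|Δx|,|Δy|)+1 lattice points, so counting each shared vertex once the boundary has gcd(4,5) + gcd(10,6) + gcd(6,1) = 1+2+1 = 4.
Pick's theorem gives I = A − B/2 + 1 = 13 − 4/2 + 1 = 12.

12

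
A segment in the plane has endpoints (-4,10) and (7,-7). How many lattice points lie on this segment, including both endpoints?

The number of lattice points on a segment between lattice points is gcd(|Δx|,|Δy|) + 1 = gcd(11,17) + 1 = 1 + 1 = 2.

2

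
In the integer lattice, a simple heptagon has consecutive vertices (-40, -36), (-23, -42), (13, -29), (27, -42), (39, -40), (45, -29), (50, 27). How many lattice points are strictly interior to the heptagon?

Using the shoelace formula, 2A = |[(-40)·(-42) − (-23)·(-36)] + [(-23)·(-29) − 13·(-42)] + [13·(-42) − 27·(-29)] + [27·(-40) − 39·(-42)] + [39·(-29) − 45·(-40)] + [45·27 − 50·(-29)] + [50·(-36) − (-40)·27]| = 5474, so the area is 2737.
Summing gcd(|Δx|,|Δy|) over the edges gives the boundary count: gcd(17,6) + gcd(36,13) + gcd(14,13) + gcd(12,2) + gcd(6,11) + gcd(5,56) + gcd(90,63) = 1+1+1+2+1+1+9 = 16.
By Pick's theorem A = I + B/2 − 1, so I = 2737 − 16/2 + 1 = 2730.

2730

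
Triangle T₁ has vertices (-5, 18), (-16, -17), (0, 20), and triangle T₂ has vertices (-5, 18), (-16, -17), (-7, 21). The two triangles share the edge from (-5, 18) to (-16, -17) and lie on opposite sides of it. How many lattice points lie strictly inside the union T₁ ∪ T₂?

The union is the simple quadrilateral with vertices (-5, 18), (0, 20), (-16, -17), (-7, 21) in order.
Using the shoelace formula, 2A = |((-5)·20 − 0·18) + (0·(-17) − (-16)·20) + ((-16)·21 − (-7)·(-17)) + ((-7)·18 − (-5)·21)| = 256, so the area is 128.
Summing gcd(|Δx|,|Δy|) over the edges gives the boundary count: gcd(5,2) + gcd(16,37) + gcd(9,38) + gcd(2,3) = 1+1+1+1 = 4.
By Pick's theorem I = A − B/2 + 1 = 128 − 4/2 + 1 = 127.

127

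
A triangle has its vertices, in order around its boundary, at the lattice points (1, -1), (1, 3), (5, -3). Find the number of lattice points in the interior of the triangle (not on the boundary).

5

Using the shoelace formula, 2A = |(1·3 − 1·(-1)) + (1·(-3) − 5·3) + (5·(-1) − 1·(-3))| = 16, so the area is 8.
The number of boundary lattice points is Σ gcd(|Δx|,|Δy|) = gcd(0,4) + gcd(4,6) + gcd(4,2) = 4+2+2 = 8.
Pick's theorem gives I = A − B/2 + 1 = 8 − 8/2 + 1 = 5.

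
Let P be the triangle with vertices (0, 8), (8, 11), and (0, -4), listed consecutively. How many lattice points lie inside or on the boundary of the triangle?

56

By the shoelace formula, twice the signed area is |(0·11 − 8·8) + (8·(-4) − 0·11) + (0·8 − 0·(-4))| = 96, so the area is 48.
The number of boundary lattice points is Σ gcd(|Δx|,|Δy|) = gcd(8,3) + gcd(8,15) + gcd(0,12) = 1+1+12 = 14.
Pick's theorem gives I = A − B/2 + 1 = 48 − 14/2 + 1 = 42, so the closed region contains I + B = 42 + 14 = 56 lattice points.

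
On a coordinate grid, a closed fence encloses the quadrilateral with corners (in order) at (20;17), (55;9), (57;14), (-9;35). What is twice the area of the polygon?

770

The shoelace formula gives twice the area as |(20·9 − 55·17) + (55·14 − 57·9) + (57·35 − (-9)·14) + ((-9)·17 − 20·35)| = 770, so the area is 385.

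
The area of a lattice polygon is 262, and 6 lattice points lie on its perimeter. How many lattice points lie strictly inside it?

260

From Pick's theorem, I = A − B/2 + 1 = 262 − 6/2 + 1 = 260.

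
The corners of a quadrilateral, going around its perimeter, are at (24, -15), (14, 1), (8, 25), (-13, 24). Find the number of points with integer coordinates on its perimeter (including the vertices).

10

Along each edge there are gcd(|Δx|,|Δy|)+1 lattice points, so counting each shared vertex once the boundary has gcd(10,16) + gcd(6,24) + gcd(21,1) + gcd(37,39) = 2+6+1+1 = 10.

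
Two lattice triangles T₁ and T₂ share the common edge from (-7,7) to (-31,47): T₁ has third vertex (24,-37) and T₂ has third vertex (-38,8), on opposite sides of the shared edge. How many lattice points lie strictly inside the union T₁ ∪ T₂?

The union is the simple quadrilateral with vertices (-7,7), (24,-37), (-31,47), (-38,8) in order.
The shoelace formula gives twice the area as |((-7)·(-37) − 24·7) + (24·47 − (-31)·(-37)) + ((-31)·8 − (-38)·47) + ((-38)·7 − (-7)·8)| = 1400, so the area is 700.
Summing gcd(|Δx|,|Δy|) over the edges gives the boundary count: gcd(31,44) + gcd(55,84) + gcd(7,39) + gcd(31,1) = 1+1+1+1 = 4.
By Pick's theorem I = A − B/2 + 1 = 700 − 4/2 + 1 = 699.

699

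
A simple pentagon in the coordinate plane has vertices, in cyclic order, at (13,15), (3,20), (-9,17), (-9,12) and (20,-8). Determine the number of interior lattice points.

Using the shoelace formula, 2A = |[13·20 − 3·15] + [3·17 − (-9)·20] + [(-9)·12 − (-9)·17] + [(-9)·(-8) − 20·12] + [20·15 − 13·(-8)]| = 727, so the area is 727/2.
The number of boundary lattice points is Σ gcd(|Δx|,|Δy|) = gcd(10,5) + gcd(12,3) + gcd(0,5) + gcd(29,20) + gcd(7,23) = 5+3+5+1+1 = 15.
Pick's theorem gives I = A − B/2 + 1 = 727/2 − 15/2 + 1 = 357.

357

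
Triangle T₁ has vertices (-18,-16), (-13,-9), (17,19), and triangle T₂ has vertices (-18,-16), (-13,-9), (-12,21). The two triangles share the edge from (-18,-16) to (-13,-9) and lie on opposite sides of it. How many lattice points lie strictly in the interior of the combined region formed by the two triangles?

88

The union is the simple quadrilateral with vertices (-18,-16), (17,19), (-13,-9), (-12,21) in order.
By the shoelace formula, twice the signed area is |[(-18)·19 − 17·(-16)] + [17·(-9) − (-13)·19] + [(-13)·21 − (-12)·(-9)] + [(-12)·(-16) − (-18)·21]| = 213, so the area is 213/2.
Along each edge there are gcd(|Δx|,|Δy|)+1 lattice points, so counting each shared vertex once the boundary has gcd(35,35) + gcd(30,28) + gcd(1,30) + gcd(6,37) = 35+2+1+1 = 39.
By Pick's theorem I = A − B/2 + 1 = 213/2 − 39/2 + 1 = 88.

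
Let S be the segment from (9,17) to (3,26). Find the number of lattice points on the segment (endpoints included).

4

The number of lattice points on a segment between lattice points is gcd(|Δx|,|Δy|) + 1 = gcd(6,9) + 1 = 3 + 1 = 4.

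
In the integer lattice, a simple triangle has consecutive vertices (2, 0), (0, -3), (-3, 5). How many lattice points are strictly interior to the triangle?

10

The shoelace formula gives twice the area as |[2·(-3) − 0·0] + [0·5 − (-3)·(-3)] + [(-3)·0 − 2·5]| = 25, so the area is 12.5.
Summing gcd(|Δx|,|Δy|) over the edges gives the boundary count: gcd(2,3) + gcd(3,8) + gcd(5,5) = 1+1+5 = 7.
By Pick's theorem A = I + B/2 − 1, so I = 12.5 − 7/2 + 1 = 10.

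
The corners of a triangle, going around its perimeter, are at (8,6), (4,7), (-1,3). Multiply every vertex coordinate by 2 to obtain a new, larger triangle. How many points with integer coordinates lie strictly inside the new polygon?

By the shoelace formula, twice the signed area is |[8·7 − 4·6] + [4·3 − (-1)·7] + [(-1)·6 − 8·3]| = 21, so the area is 21/2.
The number of boundary lattice points is Σ gcd(|Δx|,|Δy|) = gcd(4,1) + gcd(5,4) + gcd(9,3) = 1+1+3 = 5.
Scaling by 2 multiplies the area by 2² = 4 (so the new area is 42) and multiplies the boundary lattice-point count by 2, giving 10.
By Pick's theorem, the interior count of the dilated polygon is 42 − 10/2 + 1 = 38.

38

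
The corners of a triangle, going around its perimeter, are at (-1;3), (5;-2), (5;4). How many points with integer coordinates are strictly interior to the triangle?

By the shoelace formula, twice the signed area is |[(-1)·(-2) − 5·3] + [5·4 − 5·(-2)] + [5·3 − (-1)·4]| = 36, so the area is 18.
Summing gcd(|Δx|,|Δy|) over the edges gives the boundary count: gcd(6,5) + gcd(0,6) + gcd(6,1) = 1+6+1 = 8.
Pick's theorem gives I = A − B/2 + 1 = 18 − 8/2 + 1 = 15.

15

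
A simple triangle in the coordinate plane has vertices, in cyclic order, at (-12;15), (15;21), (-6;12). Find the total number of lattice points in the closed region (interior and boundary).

The shoelace formula gives twice the area as |[(-12)·21 − 15·15] + [15·12 − (-6)·21] + [(-6)·15 − (-12)·12]| = 117, so the area is 117/2.
The number of boundary lattice points is Σ gcd(|Δx|,|Δy|) = gcd(27,6) + gcd(21,9) + gcd(6,3) = 3+3+3 = 9.
Pick's theorem gives I = A − B/2 + 1 = 117/2 − 9/2 + 1 = 55, so the closed region contains I + B = 55 + 9 = 64 lattice points.

64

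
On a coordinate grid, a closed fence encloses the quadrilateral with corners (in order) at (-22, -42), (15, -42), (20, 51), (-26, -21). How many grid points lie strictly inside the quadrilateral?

The shoelace formula gives twice the area as |[(-22)·(-42) − 15·(-42)] + [15·51 − 20·(-42)] + [20·(-21) − (-26)·51] + [(-26)·(-42) − (-22)·(-21)]| = 4695, so the area is 2347.5.
The number of boundary lattice points is Σ gcd(|Δx|,|Δy|) = gcd(37,0) + gcd(5,93) + gcd(46,72) + gcd(4,21) = 37+1+2+1 = 41.
By Pick's theorem A = I + B/2 − 1, so I = 2347.5 − 41/2 + 1 = 2328.

2328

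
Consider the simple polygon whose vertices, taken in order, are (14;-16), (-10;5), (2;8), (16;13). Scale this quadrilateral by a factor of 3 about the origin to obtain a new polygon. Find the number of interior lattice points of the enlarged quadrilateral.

3229

The shoelace formula gives twice the area as |[14·5 − (-10)·(-16)] + [(-10)·8 − 2·5] + [2·13 − 16·8] + [16·(-16) − 14·13]| = 720, so the area is 360.
The number of boundary lattice points is Σ gcd(|Δx|,|Δy|) = gcd(24,21) + gcd(12,3) + gcd(14,5) + gcd(2,29) = 3+3+1+1 = 8.
Scaling by 3 multiplies the area by 3² = 9 (so the new area is 3240) and multiplies the boundary lattice-point count by 3, giving 24.
By Pick's theorem, the interior count of the dilated polygon is 3240 − 24/2 + 1 = 3229.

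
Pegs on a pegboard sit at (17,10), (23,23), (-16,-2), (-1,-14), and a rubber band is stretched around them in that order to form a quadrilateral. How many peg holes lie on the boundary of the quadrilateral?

11

Summing gcd(|Δx|,|Δy|) over the edges gives the boundary count: gcd(6,13) + gcd(39,25) + gcd(15,12) + gcd(18,24) = 1+1+3+6 = 11.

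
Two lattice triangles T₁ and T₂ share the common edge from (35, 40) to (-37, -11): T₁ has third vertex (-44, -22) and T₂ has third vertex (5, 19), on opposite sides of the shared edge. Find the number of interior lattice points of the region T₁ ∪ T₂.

222

The union is the simple quadrilateral with vertices (35, 40), (-44, -22), (-37, -11), (5, 19) in order.
By the shoelace formula, twice the signed area is |(35·(-22) − (-44)·40) + ((-44)·(-11) − (-37)·(-22)) + ((-37)·19 − 5·(-11)) + (5·40 − 35·19)| = 453, so the area is 226.5.
The number of boundary lattice points is Σ gcd(|Δx|,|Δy|) = gcd(79,62) + gcd(7,11) + gcd(42,30) + gcd(30,21) = 1+1+6+3 = 11.
By Pick's theorem I = A − B/2 + 1 = 226.5 − 11/2 + 1 = 222.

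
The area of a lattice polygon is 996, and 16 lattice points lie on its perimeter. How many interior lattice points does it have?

Pick's theorem A = I + B/2 − 1 rearranges to I = A − B/2 + 1 = 996 − 16/2 + 1 = 989.

989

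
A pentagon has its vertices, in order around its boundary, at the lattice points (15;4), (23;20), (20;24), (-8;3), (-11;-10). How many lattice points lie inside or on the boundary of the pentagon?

Using the shoelace formula, 2A = |[15·20 − 23·4] + [23·24 − 20·20] + [20·3 − (-8)·24] + [(-8)·(-10) − (-11)·3] + [(-11)·4 − 15·(-10)]| = 831, so the area is 831/2.
Summing gcd(|Δx|,|Δy|) over the edges gives the boundary count: gcd(8,16) + gcd(3,4) + gcd(28,21) + gcd(3,13) + gcd(26,14) = 8+1+7+1+2 = 19.
Pick's theorem gives I = A − B/2 + 1 = 831/2 − 19/2 + 1 = 407, so the closed region contains I + B = 407 + 19 = 426 lattice points.

426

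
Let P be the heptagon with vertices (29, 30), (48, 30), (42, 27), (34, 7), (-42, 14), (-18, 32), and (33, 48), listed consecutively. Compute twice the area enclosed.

3802

By the shoelace formula, twice the signed area is |(29·30 − 48·30) + (48·27 − 42·30) + (42·7 − 34·27) + (34·14 − (-42)·7) + ((-42)·32 − (-18)·14) + ((-18)·48 − 33·32) + (33·30 − 29·48)| = 3802, so the area is 1901.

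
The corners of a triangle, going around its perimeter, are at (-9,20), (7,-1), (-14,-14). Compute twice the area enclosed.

By the shoelace formula, twice the signed area is |[(-9)·(-1) − 7·20] + [7·(-14) − (-14)·(-1)] + [(-14)·20 − (-9)·(-14)]| = 649, so the area is 324.5.

649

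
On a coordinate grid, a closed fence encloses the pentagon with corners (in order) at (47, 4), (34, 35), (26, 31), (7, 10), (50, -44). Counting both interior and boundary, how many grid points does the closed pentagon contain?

1584

Using the shoelace formula, 2A = |[47·35 − 34·4] + [34·31 − 26·35] + [26·10 − 7·31] + [7·(-44) − 50·10] + [50·4 − 47·(-44)]| = 3156, so the area is 1578.
The number of boundary lattice points is Σ gcd(|Δx|,|Δy|) = gcd(13,31) + gcd(8,4) + gcd(19,21) + gcd(43,54) + gcd(3,48) = 1+4+1+1+3 = 10.
Pick's theorem gives I = A − B/2 + 1 = 1578 − 10/2 + 1 = 1574, so the closed region contains I + B = 1574 + 10 = 1584 lattice points.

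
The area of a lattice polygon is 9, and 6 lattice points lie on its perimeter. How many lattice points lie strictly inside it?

Pick's theorem A = I + B/2 − 1 rearranges to I = A − B/2 + 1 = 9 − 6/2 + 1 = 7.

7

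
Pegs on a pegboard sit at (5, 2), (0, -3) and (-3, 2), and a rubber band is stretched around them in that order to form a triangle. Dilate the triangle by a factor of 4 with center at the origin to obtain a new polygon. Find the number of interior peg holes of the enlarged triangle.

293

The shoelace formula gives twice the area as |[5·(-3) − 0·2] + [0·2 − (-3)·(-3)] + [(-3)·2 − 5·2]| = 40, so the area is 20.
Along each edge there are gcd(|Δx|,|Δy|)+1 lattice points, so counting each shared vertex once the boundary has gcd(5,5) + gcd(3,5) + gcd(8,0) = 5+1+8 = 14.
Scaling by 4 multiplies the area by 4² = 16 (so the new area is 320) and multiplies the boundary lattice-point count by 4, giving 56.
By Pick's theorem, the interior count of the dilated polygon is 320 − 56/2 + 1 = 293.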